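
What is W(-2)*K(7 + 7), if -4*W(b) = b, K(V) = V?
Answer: 7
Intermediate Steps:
W(b) = -b/4
W(-2)*K(7 + 7) = (-¼*(-2))*(7 + 7) = (½)*14 = 7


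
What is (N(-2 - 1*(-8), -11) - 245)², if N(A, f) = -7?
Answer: 63504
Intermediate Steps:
(N(-2 - 1*(-8), -11) - 245)² = (-7 - 245)² = (-252)² = 63504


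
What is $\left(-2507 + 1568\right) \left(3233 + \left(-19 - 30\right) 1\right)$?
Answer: $-2989776$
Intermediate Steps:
$\left(-2507 + 1568\right) \left(3233 + \left(-19 - 30\right) 1\right) = - 939 \left(3233 + \left(-19 - 30\right) 1\right) = - 939 \left(3233 - 49\right) = \left(-939\right) 3184 = -2989776$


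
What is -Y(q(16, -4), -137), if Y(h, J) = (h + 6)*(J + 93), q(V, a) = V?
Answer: 968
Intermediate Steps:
Y(h, J) = (6 + h)*(93 + J)
-Y(q(16, -4), -137) = -(558 + 6*(-137) + 93*16 - 137*16) = -(558 - 822 + 1488 - 2192) = -1*(-968) = 968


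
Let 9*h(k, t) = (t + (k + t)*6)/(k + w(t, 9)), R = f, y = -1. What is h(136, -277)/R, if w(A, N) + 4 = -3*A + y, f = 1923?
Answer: -1123/16649334 ≈ -6.7450e-5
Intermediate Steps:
R = 1923
w(A, N) = -5 - 3*A (w(A, N) = -4 + (-3*A - 1) = -4 + (-1 - 3*A) = -5 - 3*A)
h(k, t) = (6*k + 7*t)/(9*(-5 + k - 3*t)) (h(k, t) = ((t + (k + t)*6)/(k + (-5 - 3*t)))/9 = ((t + (6*k + 6*t))/(-5 + k - 3*t))/9 = ((6*k + 7*t)/(-5 + k - 3*t))/9 = (6*k + 7*t)/(9*(-5 + k - 3*t)))
h(136, -277)/R = ((-7*(-277) - 6*136)/(9*(5 - 1*136 + 3*(-277))))/1923 = ((1939 - 816)/(9*(5 - 136 - 831)))*(1/1923) = ((1/9)*1123/(-962))*(1/1923) = ((1/9)*(-1/962)*1123)*(1/1923) = -1123/8658*1/1923 = -1123/16649334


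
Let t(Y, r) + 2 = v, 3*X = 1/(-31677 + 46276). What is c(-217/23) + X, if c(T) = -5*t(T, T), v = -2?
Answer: 875941/43797 ≈ 20.000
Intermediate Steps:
X = 1/43797 (X = 1/(3*(-31677 + 46276)) = (1/3)/14599 = (1/3)*(1/14599) = 1/43797 ≈ 2.2833e-5)
t(Y, r) = -4 (t(Y, r) = -2 - 2 = -4)
c(T) = 20 (c(T) = -5*(-4) = 20)
c(-217/23) + X = 20 + 1/43797 = 875941/43797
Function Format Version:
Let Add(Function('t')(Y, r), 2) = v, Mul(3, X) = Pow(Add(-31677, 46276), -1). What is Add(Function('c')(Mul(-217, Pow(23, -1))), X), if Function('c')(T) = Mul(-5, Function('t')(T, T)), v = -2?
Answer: Rational(875941, 43797) ≈ 20.000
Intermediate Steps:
X = Rational(1, 43797) (X = Mul(Rational(1, 3), Pow(Add(-31677, 46276), -1)) = Mul(Rational(1, 3), Pow(14599, -1)) = Mul(Rational(1, 3), Rational(1, 14599)) = Rational(1, 43797) ≈ 2.2833e-5)
Function('t')(Y, r) = -4 (Function('t')(Y, r) = Add(-2, -2) = -4)
Function('c')(T) = 20 (Function('c')(T) = Mul(-5, -4) = 20)
Add(Function('c')(Mul(-217, Pow(23, -1))), X) = Add(20, Rational(1, 43797)) = Rational(875941, 43797)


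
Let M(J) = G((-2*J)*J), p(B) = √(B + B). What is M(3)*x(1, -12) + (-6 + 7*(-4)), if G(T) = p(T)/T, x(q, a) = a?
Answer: -34 + 4*I ≈ -34.0 + 4.0*I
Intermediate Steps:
p(B) = √2*√B (p(B) = √(2*B) = √2*√B)
G(T) = √2/√T (G(T) = (√2*√T)/T = √2/√T)
M(J) = (-J²)^(-½) (M(J) = √2/√((-2*J)*J) = √2/√(-2*J²) = √2*(√2/(2*√(-J²))) = (-J²)^(-½))
M(3)*x(1, -12) + (-6 + 7*(-4)) = -1*√(-1*3²)/3²*(-12) + (-6 + 7*(-4)) = -1*⅑*√(-1*9)*(-12) + (-6 - 28) = -1*⅑*√(-9)*(-12) - 34 = -1*⅑*3*I*(-12) - 34 = -I/3*(-12) - 34 = 4*I - 34 = -34 + 4*I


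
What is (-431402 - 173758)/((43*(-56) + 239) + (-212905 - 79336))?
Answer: 60516/29441 ≈ 2.0555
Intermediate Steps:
(-431402 - 173758)/((43*(-56) + 239) + (-212905 - 79336)) = -605160/((-2408 + 239) - 292241) = -605160/(-2169 - 292241) = -605160/(-294410) = -605160*(-1/294410) = 60516/29441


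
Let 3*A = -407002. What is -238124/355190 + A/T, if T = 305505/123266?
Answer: -1781992597969894/32553696285 ≈ -54740.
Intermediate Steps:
A = -407002/3 (A = (⅓)*(-407002) = -407002/3 ≈ -1.3567e+5)
T = 305505/123266 (T = 305505*(1/123266) = 305505/123266 ≈ 2.4784)
-238124/355190 + A/T = -238124/355190 - 407002/(3*305505/123266) = -238124*1/355190 - 407002/3*123266/305505 = -119062/177595 - 50169508532/916515 = -1781992597969894/32553696285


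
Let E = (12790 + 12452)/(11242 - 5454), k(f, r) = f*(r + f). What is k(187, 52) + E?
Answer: 129354163/2894 ≈ 44697.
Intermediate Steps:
k(f, r) = f*(f + r)
E = 12621/2894 (E = 25242/5788 = 25242*(1/5788) = 12621/2894 ≈ 4.3611)
k(187, 52) + E = 187*(187 + 52) + 12621/2894 = 187*239 + 12621/2894 = 44693 + 12621/2894 = 129354163/2894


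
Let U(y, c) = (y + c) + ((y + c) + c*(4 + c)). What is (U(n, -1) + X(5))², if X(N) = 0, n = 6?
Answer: 49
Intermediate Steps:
U(y, c) = 2*c + 2*y + c*(4 + c) (U(y, c) = (c + y) + ((c + y) + c*(4 + c)) = (c + y) + (c + y + c*(4 + c)) = 2*c + 2*y + c*(4 + c))
(U(n, -1) + X(5))² = (((-1)² + 2*6 + 6*(-1)) + 0)² = ((1 + 12 - 6) + 0)² = (7 + 0)² = 7² = 49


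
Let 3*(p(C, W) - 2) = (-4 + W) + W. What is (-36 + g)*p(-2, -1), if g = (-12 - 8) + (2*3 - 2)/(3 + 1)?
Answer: 0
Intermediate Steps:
p(C, W) = 2/3 + 2*W/3 (p(C, W) = 2 + ((-4 + W) + W)/3 = 2 + (-4 + 2*W)/3 = 2 + (-4/3 + 2*W/3) = 2/3 + 2*W/3)
g = -19 (g = -20 + (6 - 2)/4 = -20 + 4*(1/4) = -20 + 1 = -19)
(-36 + g)*p(-2, -1) = (-36 - 19)*(2/3 + (2/3)*(-1)) = -55*(2/3 - 2/3) = -55*0 = 0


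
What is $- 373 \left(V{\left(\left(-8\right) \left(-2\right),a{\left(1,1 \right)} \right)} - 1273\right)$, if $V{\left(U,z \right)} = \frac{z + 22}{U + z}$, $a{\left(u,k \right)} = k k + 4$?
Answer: $\frac{3320446}{7} \approx 4.7435 \cdot 10^{5}$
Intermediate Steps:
$a{\left(u,k \right)} = 4 + k^{2}$ ($a{\left(u,k \right)} = k^{2} + 4 = 4 + k^{2}$)
$V{\left(U,z \right)} = \frac{22 + z}{U + z}$
$- 373 \left(V{\left(\left(-8\right) \left(-2\right),a{\left(1,1 \right)} \right)} - 1273\right) = - 373 \left(\frac{22 + \left(4 + 1^{2}\right)}{\left(-8\right) \left(-2\right) + \left(4 + 1^{2}\right)} - 1273\right) = - 373 \left(\frac{22 + \left(4 + 1\right)}{16 + \left(4 + 1\right)} - 1273\right) = - 373 \left(\frac{22 + 5}{16 + 5} - 1273\right) = - 373 \left(\frac{1}{21} \cdot 27 - 1273\right) = - 373 \left(\frac{9}{7} - 1273\right) = \left(-373\right) \left(- \frac{8902}{7}\right) = \frac{3320446}{7}$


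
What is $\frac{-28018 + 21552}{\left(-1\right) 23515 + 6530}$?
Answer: $\frac{6466}{16985} \approx 0.38069$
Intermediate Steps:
$\frac{-28018 + 21552}{\left(-1\right) 23515 + 6530} = - \frac{6466}{-23515 + 6530} = - \frac{6466}{-16985} = \left(-6466\right) \left(- \frac{1}{16985}\right) = \frac{6466}{16985}$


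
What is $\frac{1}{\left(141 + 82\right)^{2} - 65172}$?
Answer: $- \frac{1}{15443} \approx -6.4754 \cdot 10^{-5}$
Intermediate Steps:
$\frac{1}{\left(141 + 82\right)^{2} - 65172} = \frac{1}{223^{2} - 65172} = \frac{1}{49729 - 65172} = \frac{1}{-15443} = - \frac{1}{15443}$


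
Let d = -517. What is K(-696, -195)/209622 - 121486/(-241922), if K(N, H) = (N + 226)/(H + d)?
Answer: 4533001041811/9026766880152 ≈ 0.50217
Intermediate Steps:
K(N, H) = (226 + N)/(-517 + H) (K(N, H) = (N + 226)/(H - 517) = (226 + N)/(-517 + H))
K(-696, -195)/209622 - 121486/(-241922) = ((226 - 696)/(-517 - 195))/209622 - 121486/(-241922) = (-470/(-712))*(1/209622) - 121486*(-1/241922) = -1/712*(-470)*(1/209622) + 60743/120961 = (235/356)*(1/209622) + 60743/120961 = 235/74625432 + 60743/120961 = 4533001041811/9026766880152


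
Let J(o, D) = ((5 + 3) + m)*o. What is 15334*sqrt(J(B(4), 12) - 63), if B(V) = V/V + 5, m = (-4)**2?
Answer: 138006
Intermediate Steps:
m = 16
B(V) = 6 (B(V) = 1 + 5 = 6)
J(o, D) = 24*o (J(o, D) = ((5 + 3) + 16)*o = (8 + 16)*o = 24*o)
15334*sqrt(J(B(4), 12) - 63) = 15334*sqrt(24*6 - 63) = 15334*sqrt(144 - 63) = 15334*sqrt(81) = 15334*9 = 138006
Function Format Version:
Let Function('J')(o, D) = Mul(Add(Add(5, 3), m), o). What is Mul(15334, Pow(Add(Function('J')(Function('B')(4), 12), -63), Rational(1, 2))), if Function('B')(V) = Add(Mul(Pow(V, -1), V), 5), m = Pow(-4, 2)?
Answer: 138006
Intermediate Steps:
m = 16
Function('B')(V) = 6 (Function('B')(V) = Add(1, 5) = 6)
Function('J')(o, D) = Mul(24, o) (Function('J')(o, D) = Mul(Add(Add(5, 3), 16), o) = Mul(Add(8, 16), o) = Mul(24, o))
Mul(15334, Pow(Add(Function('J')(Function('B')(4), 12), -63), Rational(1, 2))) = Mul(15334, Pow(Add(Mul(24, 6), -63), Rational(1, 2))) = Mul(15334, Pow(Add(144, -63), Rational(1, 2))) = Mul(15334, Pow(81, Rational(1, 2))) = Mul(15334, 9) = 138006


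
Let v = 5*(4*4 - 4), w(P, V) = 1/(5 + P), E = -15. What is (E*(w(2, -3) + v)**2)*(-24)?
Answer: 63806760/49 ≈ 1.3022e+6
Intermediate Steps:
v = 60 (v = 5*(16 - 4) = 5*12 = 60)
(E*(w(2, -3) + v)**2)*(-24) = -15*(1/(5 + 2) + 60)**2*(-24) = -15*(1/7 + 60)**2*(-24) = -15*(421/7)**2*(-24) = -15*177241/49*(-24) = -2658615/49*(-24) = 63806760/49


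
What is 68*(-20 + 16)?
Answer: -272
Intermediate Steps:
68*(-20 + 16) = 68*(-4) = -272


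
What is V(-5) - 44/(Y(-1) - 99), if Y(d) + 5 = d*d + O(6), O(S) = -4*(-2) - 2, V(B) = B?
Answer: -441/97 ≈ -4.5464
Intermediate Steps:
O(S) = 6 (O(S) = 8 - 2 = 6)
Y(d) = 1 + d² (Y(d) = -5 + (d*d + 6) = -5 + (d² + 6) = -5 + (6 + d²) = 1 + d²)
V(-5) - 44/(Y(-1) - 99) = -5 - 44/((1 + (-1)²) - 99) = -5 - 44/((1 + 1) - 99) = -5 - 44/(2 - 99) = -5 - 44/(-97) = -5 - 1/97*(-44) = -5 + 44/97 = -441/97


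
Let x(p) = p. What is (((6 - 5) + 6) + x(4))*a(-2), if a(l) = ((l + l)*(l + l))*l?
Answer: -352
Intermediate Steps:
a(l) = 4*l³ (a(l) = ((2*l)*(2*l))*l = (4*l²)*l = 4*l³)
(((6 - 5) + 6) + x(4))*a(-2) = (((6 - 5) + 6) + 4)*(4*(-2)³) = ((1 + 6) + 4)*(4*(-8)) = (7 + 4)*(-32) = 11*(-32) = -352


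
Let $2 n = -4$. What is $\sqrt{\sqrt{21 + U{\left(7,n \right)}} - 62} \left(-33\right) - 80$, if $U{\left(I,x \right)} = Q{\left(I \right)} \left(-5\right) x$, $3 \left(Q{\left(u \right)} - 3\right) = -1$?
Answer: $-80 - 11 i \sqrt{558 - 3 \sqrt{429}} \approx -80.0 - 244.95 i$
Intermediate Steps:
$n = -2$ ($n = \frac{1}{2} \left(-4\right) = -2$)
$Q{\left(u \right)} = \frac{8}{3}$ ($Q{\left(u \right)} = 3 + \frac{1}{3} \left(-1\right) = 3 - \frac{1}{3} = \frac{8}{3}$)
$U{\left(I,x \right)} = - \frac{40 x}{3}$ ($U{\left(I,x \right)} = \frac{8}{3} \left(-5\right) x = - \frac{40 x}{3}$)
$\sqrt{\sqrt{21 + U{\left(7,n \right)}} - 62} \left(-33\right) - 80 = \sqrt{\sqrt{21 - - \frac{80}{3}} - 62} \left(-33\right) - 80 = \sqrt{\sqrt{21 + \frac{80}{3}} - 62} \left(-33\right) - 80 = \sqrt{\sqrt{\frac{143}{3}} - 62} \left(-33\right) - 80 = \sqrt{\frac{\sqrt{429}}{3} - 62} \left(-33\right) - 80 = \sqrt{-62 + \frac{\sqrt{429}}{3}} \left(-33\right) - 80 = - 33 \sqrt{-62 + \frac{\sqrt{429}}{3}} - 80 = -80 - 33 \sqrt{-62 + \frac{\sqrt{429}}{3}}$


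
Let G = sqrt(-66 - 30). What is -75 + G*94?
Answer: -75 + 376*I*sqrt(6) ≈ -75.0 + 921.01*I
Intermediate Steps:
G = 4*I*sqrt(6) (G = sqrt(-96) = 4*I*sqrt(6) ≈ 9.798*I)
-75 + G*94 = -75 + (4*I*sqrt(6))*94 = -75 + 376*I*sqrt(6)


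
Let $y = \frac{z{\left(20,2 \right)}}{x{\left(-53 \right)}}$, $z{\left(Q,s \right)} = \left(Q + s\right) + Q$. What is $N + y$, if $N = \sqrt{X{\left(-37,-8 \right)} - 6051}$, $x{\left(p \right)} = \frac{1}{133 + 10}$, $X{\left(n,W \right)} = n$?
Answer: $6006 + 2 i \sqrt{1522} \approx 6006.0 + 78.026 i$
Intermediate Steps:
$x{\left(p \right)} = \frac{1}{143}$
$z{\left(Q,s \right)} = s + 2 Q$
$y = 6006$ ($y = \left(2 + 2 \cdot 20\right) \frac{1}{\frac{1}{143}} = \left(2 + 40\right) 143 = 42 \cdot 143 = 6006$)
$N = 2 i \sqrt{1522}$ ($N = \sqrt{-37 - 6051} = \sqrt{-6088} = 2 i \sqrt{1522} \approx 78.026 i$)
$N + y = 2 i \sqrt{1522} + 6006 = 6006 + 2 i \sqrt{1522}$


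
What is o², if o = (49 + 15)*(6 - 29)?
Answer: 2166784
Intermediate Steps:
o = -1472 (o = 64*(-23) = -1472)
o² = (-1472)² = 2166784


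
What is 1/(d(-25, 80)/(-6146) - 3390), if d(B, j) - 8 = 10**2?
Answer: -3073/10417524 ≈ -0.00029498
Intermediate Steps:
d(B, j) = 108 (d(B, j) = 8 + 10**2 = 8 + 100 = 108)
1/(d(-25, 80)/(-6146) - 3390) = 1/(108/(-6146) - 3390) = 1/(108*(-1/6146) - 3390) = 1/(-54/3073 - 3390) = 1/(-10417524/3073) = -3073/10417524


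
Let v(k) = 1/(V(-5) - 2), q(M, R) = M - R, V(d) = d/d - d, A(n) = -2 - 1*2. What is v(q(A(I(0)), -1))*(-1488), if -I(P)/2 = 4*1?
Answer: -372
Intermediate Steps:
I(P) = -8
A(n) = -4 (A(n) = -2 - 2 = -4)
V(d) = 1 - d
v(k) = ¼ (v(k) = 1/((1 - 1*(-5)) - 2) = 1/((1 + 5) - 2) = 1/(6 - 2) = 1/4 = ¼)
v(q(A(I(0)), -1))*(-1488) = (¼)*(-1488) = -372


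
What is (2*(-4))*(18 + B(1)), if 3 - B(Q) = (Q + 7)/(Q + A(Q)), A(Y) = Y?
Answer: -136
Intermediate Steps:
B(Q) = 3 - (7 + Q)/(2*Q) (B(Q) = 3 - (Q + 7)/(Q + Q) = 3 - (7 + Q)/(2*Q))
(2*(-4))*(18 + B(1)) = (2*(-4))*(18 + (½)*(-7 + 5*1)/1) = -8*(18 + (½)*1*(-7 + 5)) = -8*(18 + (½)*1*(-2)) = -8*(18 - 1) = -8*17 = -136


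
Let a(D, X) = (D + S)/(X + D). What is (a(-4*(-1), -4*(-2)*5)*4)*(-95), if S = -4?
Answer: 0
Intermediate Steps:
a(D, X) = (-4 + D)/(D + X) (a(D, X) = (D - 4)/(X + D) = (-4 + D)/(D + X))
(a(-4*(-1), -4*(-2)*5)*4)*(-95) = (((-4 - 4*(-1))/(-4*(-1) - 4*(-2)*5))*4)*(-95) = (((-4 + 4)/(4 + 8*5))*4)*(-95) = ((0/(4 + 40))*4)*(-95) = ((0/44)*4)*(-95) = (((1/44)*0)*4)*(-95) = (0*4)*(-95) = 0*(-95) = 0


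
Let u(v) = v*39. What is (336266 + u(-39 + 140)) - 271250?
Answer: 68955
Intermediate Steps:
u(v) = 39*v
(336266 + u(-39 + 140)) - 271250 = (336266 + 39*(-39 + 140)) - 271250 = (336266 + 39*101) - 271250 = (336266 + 3939) - 271250 = 340205 - 271250 = 68955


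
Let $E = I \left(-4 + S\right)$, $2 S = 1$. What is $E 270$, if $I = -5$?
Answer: $4725$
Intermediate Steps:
$S = \frac{1}{2}$ ($S = \frac{1}{2} \cdot 1 = \frac{1}{2} \approx 0.5$)
$E = \frac{35}{2}$ ($E = - 5 \left(-4 + \frac{1}{2}\right) = \left(-5\right) \left(- \frac{7}{2}\right) = \frac{35}{2} \approx 17.5$)
$E 270 = \frac{35}{2} \cdot 270 = 4725$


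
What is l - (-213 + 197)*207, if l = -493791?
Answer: -490479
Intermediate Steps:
l - (-213 + 197)*207 = -493791 - (-213 + 197)*207 = -493791 - (-16)*207 = -493791 - 1*(-3312) = -493791 + 3312 = -490479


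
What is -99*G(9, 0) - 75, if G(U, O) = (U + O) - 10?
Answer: 24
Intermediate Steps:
G(U, O) = -10 + O + U (G(U, O) = (O + U) - 10 = -10 + O + U)
-99*G(9, 0) - 75 = -99*(-10 + 0 + 9) - 75 = -99*(-1) - 75 = 99 - 75 = 24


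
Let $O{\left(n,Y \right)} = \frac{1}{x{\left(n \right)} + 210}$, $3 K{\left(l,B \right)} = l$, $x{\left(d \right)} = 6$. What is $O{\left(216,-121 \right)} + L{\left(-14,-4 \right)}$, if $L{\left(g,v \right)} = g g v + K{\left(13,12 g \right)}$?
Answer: $- \frac{168407}{216} \approx -779.66$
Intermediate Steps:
$K{\left(l,B \right)} = \frac{l}{3}$
$L{\left(g,v \right)} = \frac{13}{3} + v g^{2}$ ($L{\left(g,v \right)} = g g v + \frac{1}{3} \cdot 13 = g^{2} v + \frac{13}{3} = v g^{2} + \frac{13}{3} = \frac{13}{3} + v g^{2}$)
$O{\left(n,Y \right)} = \frac{1}{216}$ ($O{\left(n,Y \right)} = \frac{1}{6 + 210} = \frac{1}{216}$)
$O{\left(216,-121 \right)} + L{\left(-14,-4 \right)} = \frac{1}{216} + \left(\frac{13}{3} - 4 \left(-14\right)^{2}\right) = \frac{1}{216} + \left(\frac{13}{3} - 784\right) = \frac{1}{216} - \frac{2339}{3} = - \frac{168407}{216}$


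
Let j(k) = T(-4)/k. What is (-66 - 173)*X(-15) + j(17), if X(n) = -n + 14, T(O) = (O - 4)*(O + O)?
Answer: -117763/17 ≈ -6927.2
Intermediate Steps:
T(O) = 2*O*(-4 + O) (T(O) = (-4 + O)*(2*O) = 2*O*(-4 + O))
j(k) = 64/k (j(k) = (2*(-4)*(-4 - 4))/k = (2*(-4)*(-8))/k = 64/k)
X(n) = 14 - n
(-66 - 173)*X(-15) + j(17) = (-66 - 173)*(14 - 1*(-15)) + 64/17 = -239*(14 + 15) + 64*(1/17) = -239*29 + 64/17 = -6931 + 64/17 = -117763/17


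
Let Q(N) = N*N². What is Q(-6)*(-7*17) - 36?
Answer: 25668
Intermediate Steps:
Q(N) = N³
Q(-6)*(-7*17) - 36 = (-6)³*(-7*17) - 36 = -216*(-119) - 36 = 25704 - 36 = 25668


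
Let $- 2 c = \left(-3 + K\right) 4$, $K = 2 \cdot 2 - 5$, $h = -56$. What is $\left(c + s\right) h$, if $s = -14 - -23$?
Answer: $-952$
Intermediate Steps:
$K = -1$ ($K = 4 - 5 = -1$)
$s = 9$ ($s = -14 + 23 = 9$)
$c = 8$ ($c = - \frac{\left(-3 - 1\right) 4}{2} = - \frac{\left(-4\right) 4}{2} = \left(- \frac{1}{2}\right) \left(-16\right) = 8$)
$\left(c + s\right) h = \left(8 + 9\right) \left(-56\right) = 17 \left(-56\right) = -952$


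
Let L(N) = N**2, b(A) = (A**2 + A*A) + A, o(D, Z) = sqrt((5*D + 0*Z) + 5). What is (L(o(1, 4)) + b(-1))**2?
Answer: 121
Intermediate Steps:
o(D, Z) = sqrt(5 + 5*D) (o(D, Z) = sqrt((5*D + 0) + 5) = sqrt(5*D + 5) = sqrt(5 + 5*D))
b(A) = A + 2*A**2 (b(A) = (A**2 + A**2) + A = 2*A**2 + A = A + 2*A**2)
(L(o(1, 4)) + b(-1))**2 = ((sqrt(5 + 5*1))**2 - (1 + 2*(-1)))**2 = ((sqrt(5 + 5))**2 - (1 - 2))**2 = ((sqrt(10))**2 - 1*(-1))**2 = (10 + 1)**2 = 11**2 = 121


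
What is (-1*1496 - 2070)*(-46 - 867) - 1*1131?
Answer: 3254627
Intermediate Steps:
(-1*1496 - 2070)*(-46 - 867) - 1*1131 = (-1496 - 2070)*(-913) - 1131 = -3566*(-913) - 1131 = 3255758 - 1131 = 3254627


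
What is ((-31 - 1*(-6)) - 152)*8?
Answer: -1416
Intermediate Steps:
((-31 - 1*(-6)) - 152)*8 = ((-31 + 6) - 152)*8 = (-25 - 152)*8 = -177*8 = -1416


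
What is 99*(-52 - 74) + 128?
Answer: -12346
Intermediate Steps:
99*(-52 - 74) + 128 = 99*(-126) + 128 = -12474 + 128 = -12346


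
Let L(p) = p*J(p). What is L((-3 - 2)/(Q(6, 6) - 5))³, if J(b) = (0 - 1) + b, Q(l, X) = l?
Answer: 27000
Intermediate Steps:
J(b) = -1 + b
L(p) = p*(-1 + p)
L((-3 - 2)/(Q(6, 6) - 5))³ = (((-3 - 2)/(6 - 5))*(-1 + (-3 - 2)/(6 - 5)))³ = ((-5/1)*(-1 - 5/1))³ = ((-5*1)*(-1 - 5*1))³ = (-5*(-1 - 5))³ = (-5*(-6))³ = 30³ = 27000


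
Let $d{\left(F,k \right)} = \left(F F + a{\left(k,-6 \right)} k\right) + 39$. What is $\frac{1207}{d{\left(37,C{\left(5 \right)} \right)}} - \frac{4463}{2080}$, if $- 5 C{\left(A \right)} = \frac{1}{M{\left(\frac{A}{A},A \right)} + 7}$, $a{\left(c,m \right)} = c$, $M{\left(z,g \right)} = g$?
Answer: $- \frac{13584042863}{10543106080} \approx -1.2884$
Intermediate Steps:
$C{\left(A \right)} = - \frac{1}{5 \left(7 + A\right)}$ ($C{\left(A \right)} = - \frac{1}{5 \left(A + 7\right)} = - \frac{1}{5 \left(7 + A\right)}$)
$d{\left(F,k \right)} = 39 + F^{2} + k^{2}$ ($d{\left(F,k \right)} = \left(F F + k k\right) + 39 = \left(F^{2} + k^{2}\right) + 39 = 39 + F^{2} + k^{2}$)
$\frac{1207}{d{\left(37,C{\left(5 \right)} \right)}} - \frac{4463}{2080} = \frac{1207}{39 + 37^{2} + \left(- \frac{1}{35 + 5 \cdot 5}\right)^{2}} - \frac{4463}{2080} = \frac{1207}{39 + 1369 + \left(- \frac{1}{35 + 25}\right)^{2}} - \frac{4463}{2080} = \frac{1207}{39 + 1369 + \left(- \frac{1}{60}\right)^{2}} - \frac{4463}{2080} = \frac{1207}{39 + 1369 + \frac{1}{3600}} - \frac{4463}{2080} = \frac{1207}{\frac{5068801}{3600}} - \frac{4463}{2080} = 1207 \cdot \frac{3600}{5068801} - \frac{4463}{2080} = \frac{4345200}{5068801} - \frac{4463}{2080} = - \frac{13584042863}{10543106080}$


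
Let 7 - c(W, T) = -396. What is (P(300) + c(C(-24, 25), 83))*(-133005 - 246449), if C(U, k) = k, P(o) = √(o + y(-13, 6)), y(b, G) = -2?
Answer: -152919962 - 379454*√298 ≈ -1.5947e+8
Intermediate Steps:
P(o) = √(-2 + o) (P(o) = √(o - 2) = √(-2 + o))
c(W, T) = 403 (c(W, T) = 7 - 1*(-396) = 7 + 396 = 403)
(P(300) + c(C(-24, 25), 83))*(-133005 - 246449) = (√(-2 + 300) + 403)*(-133005 - 246449) = (√298 + 403)*(-379454) = (403 + √298)*(-379454) = -152919962 - 379454*√298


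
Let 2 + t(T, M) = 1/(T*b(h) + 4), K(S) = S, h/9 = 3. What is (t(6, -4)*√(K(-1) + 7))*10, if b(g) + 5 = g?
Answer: -1355*√6/68 ≈ -48.810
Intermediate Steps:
h = 27 (h = 9*3 = 27)
b(g) = -5 + g
t(T, M) = -2 + 1/(4 + 22*T) (t(T, M) = -2 + 1/(T*(-5 + 27) + 4) = -2 + 1/(T*22 + 4) = -2 + 1/(22*T + 4) = -2 + 1/(4 + 22*T))
(t(6, -4)*√(K(-1) + 7))*10 = (((-7 - 44*6)/(2*(2 + 11*6)))*√(-1 + 7))*10 = (((-7 - 264)/(2*(2 + 66)))*√6)*10 = (((½)*(-271)/68)*√6)*10 = (((½)*(1/68)*(-271))*√6)*10 = -271*√6/136*10 = -1355*√6/68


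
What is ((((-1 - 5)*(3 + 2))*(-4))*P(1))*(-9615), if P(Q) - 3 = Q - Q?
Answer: -3461400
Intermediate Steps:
P(Q) = 3 (P(Q) = 3 + (Q - Q) = 3 + 0 = 3)
((((-1 - 5)*(3 + 2))*(-4))*P(1))*(-9615) = ((((-1 - 5)*(3 + 2))*(-4))*3)*(-9615) = ((-6*5*(-4))*3)*(-9615) = (-30*(-4)*3)*(-9615) = (120*3)*(-9615) = 360*(-9615) = -3461400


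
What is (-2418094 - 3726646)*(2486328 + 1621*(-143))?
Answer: -13853469948500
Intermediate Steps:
(-2418094 - 3726646)*(2486328 + 1621*(-143)) = -6144740*(2486328 - 231803) = -6144740*2254525 = -13853469948500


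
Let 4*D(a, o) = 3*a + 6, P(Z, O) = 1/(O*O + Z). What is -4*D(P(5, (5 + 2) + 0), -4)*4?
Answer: -218/9 ≈ -24.222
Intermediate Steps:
P(Z, O) = 1/(Z + O**2) (P(Z, O) = 1/(O**2 + Z) = 1/(Z + O**2))
D(a, o) = 3/2 + 3*a/4 (D(a, o) = (3*a + 6)/4 = (6 + 3*a)/4 = 3/2 + 3*a/4)
-4*D(P(5, (5 + 2) + 0), -4)*4 = -4*(3/2 + 3/(4*(5 + ((5 + 2) + 0)**2)))*4 = -4*(3/2 + 3/(4*(5 + (7 + 0)**2)))*4 = -4*(3/2 + 3/(4*(5 + 7**2)))*4 = -4*(3/2 + 3/(4*(5 + 49)))*4 = -4*(3/2 + (3/4)/54)*4 = -4*(3/2 + (3/4)*(1/54))*4 = -4*(3/2 + 1/72)*4 = -4*109/72*4 = -109/18*4 = -218/9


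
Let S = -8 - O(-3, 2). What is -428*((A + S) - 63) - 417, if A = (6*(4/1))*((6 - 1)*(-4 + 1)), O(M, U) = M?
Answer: 182767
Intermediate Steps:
A = -360 (A = (6*(4*1))*(5*(-3)) = (6*4)*(-15) = 24*(-15) = -360)
S = -5 (S = -8 - 1*(-3) = -8 + 3 = -5)
-428*((A + S) - 63) - 417 = -428*((-360 - 5) - 63) - 417 = -428*(-365 - 63) - 417 = -428*(-428) - 417 = 183184 - 417 = 182767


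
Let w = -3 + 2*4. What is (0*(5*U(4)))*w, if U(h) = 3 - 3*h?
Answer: 0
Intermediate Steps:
w = 5 (w = -3 + 8 = 5)
(0*(5*U(4)))*w = (0*(5*(3 - 3*4)))*5 = (0*(5*(3 - 12)))*5 = (0*(5*(-9)))*5 = (0*(-45))*5 = 0*5 = 0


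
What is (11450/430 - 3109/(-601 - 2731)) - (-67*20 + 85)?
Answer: 183760207/143276 ≈ 1282.6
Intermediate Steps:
(11450/430 - 3109/(-601 - 2731)) - (-67*20 + 85) = (11450*(1/430) - 3109/(-3332)) - (-1340 + 85) = (1145/43 - 3109*(-1/3332)) - 1*(-1255) = (1145/43 + 3109/3332) + 1255 = 3948827/143276 + 1255 = 183760207/143276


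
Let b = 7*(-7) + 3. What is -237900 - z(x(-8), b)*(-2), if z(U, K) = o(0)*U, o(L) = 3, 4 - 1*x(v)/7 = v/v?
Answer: -237774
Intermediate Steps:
b = -46 (b = -49 + 3 = -46)
x(v) = 21 (x(v) = 28 - 7*v/v = 28 - 7*1 = 28 - 7 = 21)
z(U, K) = 3*U
-237900 - z(x(-8), b)*(-2) = -237900 - 3*21*(-2) = -237900 - 63*(-2) = -237900 - 1*(-126) = -237900 + 126 = -237774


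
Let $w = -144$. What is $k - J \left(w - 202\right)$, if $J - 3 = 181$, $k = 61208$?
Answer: $124872$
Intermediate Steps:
$J = 184$ ($J = 3 + 181 = 184$)
$k - J \left(w - 202\right) = 61208 - 184 \left(-144 - 202\right) = 61208 - 184 \left(-346\right) = 61208 - -63664 = 61208 + 63664 = 124872$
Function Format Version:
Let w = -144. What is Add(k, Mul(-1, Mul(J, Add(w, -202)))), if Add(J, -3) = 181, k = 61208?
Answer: 124872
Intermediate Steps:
J = 184 (J = Add(3, 181) = 184)
Add(k, Mul(-1, Mul(J, Add(w, -202)))) = Add(61208, Mul(-1, Mul(184, Add(-144, -202)))) = Add(61208, Mul(-1, Mul(184, -346))) = Add(61208, Mul(-1, -63664)) = Add(61208, 63664) = 124872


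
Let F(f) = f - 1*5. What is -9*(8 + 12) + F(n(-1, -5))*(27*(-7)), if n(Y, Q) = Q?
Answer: 1710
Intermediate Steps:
F(f) = -5 + f (F(f) = f - 5 = -5 + f)
-9*(8 + 12) + F(n(-1, -5))*(27*(-7)) = -9*(8 + 12) + (-5 - 5)*(27*(-7)) = -9*20 - 10*(-189) = -180 + 1890 = 1710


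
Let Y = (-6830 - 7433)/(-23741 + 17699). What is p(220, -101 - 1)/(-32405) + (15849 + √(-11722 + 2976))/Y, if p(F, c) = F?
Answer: 620617715926/92438503 + 6042*I*√8746/14263 ≈ 6713.8 + 39.616*I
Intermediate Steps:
Y = 14263/6042 (Y = -14263/(-6042) = -14263*(-1/6042) = 14263/6042 ≈ 2.3606)
p(220, -101 - 1)/(-32405) + (15849 + √(-11722 + 2976))/Y = 220/(-32405) + (15849 + √(-11722 + 2976))/(14263/6042) = 220*(-1/32405) + (15849 + √(-8746))*(6042/14263) = -44/6481 + (15849 + I*√8746)*(6042/14263) = -44/6481 + (95759658/14263 + 6042*I*√8746/14263) = 620617715926/92438503 + 6042*I*√8746/14263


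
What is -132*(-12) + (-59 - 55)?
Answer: 1470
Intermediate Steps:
-132*(-12) + (-59 - 55) = 1584 - 114 = 1470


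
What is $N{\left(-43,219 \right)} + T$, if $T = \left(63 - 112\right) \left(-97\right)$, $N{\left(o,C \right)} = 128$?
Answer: $4881$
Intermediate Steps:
$T = 4753$ ($T = \left(-49\right) \left(-97\right) = 4753$)
$N{\left(-43,219 \right)} + T = 128 + 4753 = 4881$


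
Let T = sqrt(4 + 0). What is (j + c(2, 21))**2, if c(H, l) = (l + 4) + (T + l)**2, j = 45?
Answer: 358801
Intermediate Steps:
T = 2 (T = sqrt(4) = 2)
c(H, l) = 4 + l + (2 + l)**2 (c(H, l) = (l + 4) + (2 + l)**2 = (4 + l) + (2 + l)**2 = 4 + l + (2 + l)**2)
(j + c(2, 21))**2 = (45 + (4 + 21 + (2 + 21)**2))**2 = (45 + (4 + 21 + 23**2))**2 = (45 + (4 + 21 + 529))**2 = (45 + 554)**2 = 599**2 = 358801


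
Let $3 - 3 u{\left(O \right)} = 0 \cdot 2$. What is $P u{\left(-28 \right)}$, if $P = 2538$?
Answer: $2538$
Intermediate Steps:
$u{\left(O \right)} = 1$ ($u{\left(O \right)} = 1 - \frac{0 \cdot 2}{3} = 1 - 0 = 1 + 0 = 1$)
$P u{\left(-28 \right)} = 2538 \cdot 1 = 2538$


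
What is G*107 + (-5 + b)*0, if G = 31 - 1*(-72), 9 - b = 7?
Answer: 11021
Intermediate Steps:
b = 2 (b = 9 - 1*7 = 9 - 7 = 2)
G = 103 (G = 31 + 72 = 103)
G*107 + (-5 + b)*0 = 103*107 + (-5 + 2)*0 = 11021 - 3*0 = 11021 + 0 = 11021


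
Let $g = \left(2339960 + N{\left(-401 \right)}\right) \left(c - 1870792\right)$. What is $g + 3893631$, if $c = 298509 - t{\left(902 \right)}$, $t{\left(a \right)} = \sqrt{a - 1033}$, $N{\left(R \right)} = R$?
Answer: $-3678444949566 - 2339559 i \sqrt{131} \approx -3.6784 \cdot 10^{12} - 2.6777 \cdot 10^{7} i$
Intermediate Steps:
$t{\left(a \right)} = \sqrt{-1033 + a}$
$c = 298509 - i \sqrt{131}$ ($c = 298509 - \sqrt{-1033 + 902} = 298509 - \sqrt{-131} = 298509 - i \sqrt{131} \approx 2.9851 \cdot 10^{5} - 11.446 i$)
$g = -3678448843197 - 2339559 i \sqrt{131}$ ($g = \left(2339960 - 401\right) \left(\left(298509 - i \sqrt{131}\right) - 1870792\right) = 2339559 \left(-1572283 - i \sqrt{131}\right) = -3678448843197 - 2339559 i \sqrt{131} \approx -3.6785 \cdot 10^{12} - 2.6777 \cdot 10^{7} i$)
$g + 3893631 = \left(-3678448843197 - 2339559 i \sqrt{131}\right) + 3893631 = -3678444949566 - 2339559 i \sqrt{131}$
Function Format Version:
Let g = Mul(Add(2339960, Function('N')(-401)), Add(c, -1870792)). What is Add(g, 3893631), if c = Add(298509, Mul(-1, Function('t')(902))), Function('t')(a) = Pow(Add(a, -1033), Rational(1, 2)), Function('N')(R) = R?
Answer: Add(-3678444949566, Mul(-2339559, I, Pow(131, Rational(1, 2)))) ≈ Add(-3.6784e+12, Mul(-2.6777e+7, I))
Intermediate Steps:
Function('t')(a) = Pow(Add(-1033, a), Rational(1, 2))
c = Add(298509, Mul(-1, I, Pow(131, Rational(1, 2)))) (c = Add(298509, Mul(-1, Pow(Add(-1033, 902), Rational(1, 2)))) = Add(298509, Mul(-1, Pow(-131, Rational(1, 2)))) = Add(298509, Mul(-1, Mul(I, Pow(131, Rational(1, 2))))) = Add(298509, Mul(-1, I, Pow(131, Rational(1, 2)))) ≈ Add(2.9851e+5, Mul(-11.446, I)))
g = Add(-3678448843197, Mul(-2339559, I, Pow(131, Rational(1, 2)))) (g = Mul(Add(2339960, -401), Add(Add(298509, Mul(-1, I, Pow(131, Rational(1, 2)))), -1870792)) = Mul(2339559, Add(-1572283, Mul(-1, I, Pow(131, Rational(1, 2))))) = Add(-3678448843197, Mul(-2339559, I, Pow(131, Rational(1, 2)))) ≈ Add(-3.6785e+12, Mul(-2.6777e+7, I)))
Add(g, 3893631) = Add(Add(-3678448843197, Mul(-2339559, I, Pow(131, Rational(1, 2)))), 3893631) = Add(-3678444949566, Mul(-2339559, I, Pow(131, Rational(1, 2))))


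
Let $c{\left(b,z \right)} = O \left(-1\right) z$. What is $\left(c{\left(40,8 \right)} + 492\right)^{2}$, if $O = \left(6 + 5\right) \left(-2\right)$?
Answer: $446224$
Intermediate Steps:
$O = -22$ ($O = 11 \left(-2\right) = -22$)
$c{\left(b,z \right)} = 22 z$ ($c{\left(b,z \right)} = \left(-22\right) \left(-1\right) z = 22 z$)
$\left(c{\left(40,8 \right)} + 492\right)^{2} = \left(22 \cdot 8 + 492\right)^{2} = \left(176 + 492\right)^{2} = 668^{2} = 446224$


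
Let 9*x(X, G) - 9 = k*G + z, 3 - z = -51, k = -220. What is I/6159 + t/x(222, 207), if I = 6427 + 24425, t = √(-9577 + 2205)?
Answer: 10284/2053 - 2*I*√1843/5053 ≈ 5.0093 - 0.016992*I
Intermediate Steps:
z = 54 (z = 3 - 1*(-51) = 3 + 51 = 54)
t = 2*I*√1843 (t = √(-7372) = 2*I*√1843 ≈ 85.86*I)
I = 30852
x(X, G) = 7 - 220*G/9 (x(X, G) = 1 + (-220*G + 54)/9 = 1 + (54 - 220*G)/9 = 1 + (6 - 220*G/9) = 7 - 220*G/9)
I/6159 + t/x(222, 207) = 30852/6159 + (2*I*√1843)/(7 - 220/9*207) = 30852*(1/6159) + (2*I*√1843)/(7 - 5060) = 10284/2053 + (2*I*√1843)/(-5053) = 10284/2053 + (2*I*√1843)*(-1/5053) = 10284/2053 - 2*I*√1843/5053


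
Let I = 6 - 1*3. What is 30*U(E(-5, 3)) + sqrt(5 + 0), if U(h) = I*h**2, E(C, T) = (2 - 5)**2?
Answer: 7290 + sqrt(5) ≈ 7292.2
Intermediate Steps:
I = 3 (I = 6 - 3 = 3)
E(C, T) = 9 (E(C, T) = (-3)**2 = 9)
U(h) = 3*h**2
30*U(E(-5, 3)) + sqrt(5 + 0) = 30*(3*9**2) + sqrt(5 + 0) = 30*(3*81) + sqrt(5) = 30*243 + sqrt(5) = 7290 + sqrt(5)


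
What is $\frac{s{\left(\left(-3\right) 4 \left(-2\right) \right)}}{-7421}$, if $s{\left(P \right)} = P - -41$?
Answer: $- \frac{65}{7421} \approx -0.0087589$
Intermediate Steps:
$s{\left(P \right)} = 41 + P$ ($s{\left(P \right)} = P + 41 = 41 + P$)
$\frac{s{\left(\left(-3\right) 4 \left(-2\right) \right)}}{-7421} = \frac{41 + \left(-3\right) 4 \left(-2\right)}{-7421} = \left(41 - -24\right) \left(- \frac{1}{7421}\right) = \left(41 + 24\right) \left(- \frac{1}{7421}\right) = 65 \left(- \frac{1}{7421}\right) = - \frac{65}{7421}$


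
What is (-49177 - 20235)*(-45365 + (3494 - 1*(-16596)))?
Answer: 1754388300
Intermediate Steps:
(-49177 - 20235)*(-45365 + (3494 - 1*(-16596))) = -69412*(-45365 + (3494 + 16596)) = -69412*(-45365 + 20090) = -69412*(-25275) = 1754388300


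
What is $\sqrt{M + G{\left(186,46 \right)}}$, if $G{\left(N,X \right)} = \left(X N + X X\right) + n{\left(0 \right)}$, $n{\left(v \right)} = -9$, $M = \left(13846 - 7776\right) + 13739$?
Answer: $2 \sqrt{7618} \approx 174.56$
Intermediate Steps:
$M = 19809$ ($M = 6070 + 13739 = 19809$)
$G{\left(N,X \right)} = -9 + X^{2} + N X$ ($G{\left(N,X \right)} = \left(X N + X X\right) - 9 = \left(N X + X^{2}\right) - 9 = \left(X^{2} + N X\right) - 9 = -9 + X^{2} + N X$)
$\sqrt{M + G{\left(186,46 \right)}} = \sqrt{19809 + \left(-9 + 46^{2} + 186 \cdot 46\right)} = \sqrt{19809 + \left(-9 + 2116 + 8556\right)} = \sqrt{19809 + 10663} = \sqrt{30472} = 2 \sqrt{7618}$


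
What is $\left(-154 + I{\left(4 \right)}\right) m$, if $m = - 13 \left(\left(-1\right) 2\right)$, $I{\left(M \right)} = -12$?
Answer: $-4316$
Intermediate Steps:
$m = 26$ ($m = \left(-13\right) \left(-2\right) = 26$)
$\left(-154 + I{\left(4 \right)}\right) m = \left(-154 - 12\right) 26 = \left(-166\right) 26 = -4316$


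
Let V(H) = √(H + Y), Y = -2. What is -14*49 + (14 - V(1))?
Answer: -672 - I ≈ -672.0 - 1.0*I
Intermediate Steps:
V(H) = √(-2 + H) (V(H) = √(H - 2) = √(-2 + H))
-14*49 + (14 - V(1)) = -14*49 + (14 - √(-2 + 1)) = -686 + (14 - √(-1)) = -686 + (14 - I) = -672 - I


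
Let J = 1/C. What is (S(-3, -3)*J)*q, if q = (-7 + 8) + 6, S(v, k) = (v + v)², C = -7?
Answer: -36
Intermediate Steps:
S(v, k) = 4*v² (S(v, k) = (2*v)² = 4*v²)
q = 7 (q = 1 + 6 = 7)
J = -⅐ (J = 1/(-7) = -⅐ ≈ -0.14286)
(S(-3, -3)*J)*q = ((4*(-3)²)*(-⅐))*7 = ((4*9)*(-⅐))*7 = (36*(-⅐))*7 = -36/7*7 = -36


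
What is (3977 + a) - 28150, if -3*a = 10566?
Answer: -27695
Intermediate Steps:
a = -3522 (a = -1/3*10566 = -3522)
(3977 + a) - 28150 = (3977 - 3522) - 28150 = 455 - 28150 = -27695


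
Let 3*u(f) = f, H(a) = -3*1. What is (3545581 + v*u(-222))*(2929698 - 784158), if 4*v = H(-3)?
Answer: 7607304936210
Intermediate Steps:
H(a) = -3
u(f) = f/3
v = -¾ (v = (¼)*(-3) = -¾ ≈ -0.75000)
(3545581 + v*u(-222))*(2929698 - 784158) = (3545581 - (-222)/4)*(2929698 - 784158) = (3545581 - ¾*(-74))*2145540 = (3545581 + 111/2)*2145540 = (7091273/2)*2145540 = 7607304936210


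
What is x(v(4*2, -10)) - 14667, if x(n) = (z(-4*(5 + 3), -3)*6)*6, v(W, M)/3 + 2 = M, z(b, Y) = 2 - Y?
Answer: -14487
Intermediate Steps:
v(W, M) = -6 + 3*M
x(n) = 180 (x(n) = ((2 - 1*(-3))*6)*6 = ((2 + 3)*6)*6 = (5*6)*6 = 30*6 = 180)
x(v(4*2, -10)) - 14667 = 180 - 14667 = -14487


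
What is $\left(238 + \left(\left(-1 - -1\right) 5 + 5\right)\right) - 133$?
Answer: $110$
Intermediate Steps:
$\left(238 + \left(\left(-1 - -1\right) 5 + 5\right)\right) - 133 = \left(238 + \left(\left(-1 + 1\right) 5 + 5\right)\right) - 133 = \left(238 + \left(0 \cdot 5 + 5\right)\right) - 133 = \left(238 + \left(0 + 5\right)\right) - 133 = \left(238 + 5\right) - 133 = 243 - 133 = 110$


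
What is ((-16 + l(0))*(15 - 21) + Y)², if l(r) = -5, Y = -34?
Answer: 8464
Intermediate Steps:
((-16 + l(0))*(15 - 21) + Y)² = ((-16 - 5)*(15 - 21) - 34)² = (-21*(-6) - 34)² = (126 - 34)² = 92² = 8464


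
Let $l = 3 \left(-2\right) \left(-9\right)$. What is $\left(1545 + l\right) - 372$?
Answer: $1227$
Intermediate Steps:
$l = 54$ ($l = \left(-6\right) \left(-9\right) = 54$)
$\left(1545 + l\right) - 372 = \left(1545 + 54\right) - 372 = 1599 - 372 = 1227$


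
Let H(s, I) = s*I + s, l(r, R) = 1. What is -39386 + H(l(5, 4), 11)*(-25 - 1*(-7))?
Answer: -39602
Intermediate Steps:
H(s, I) = s + I*s (H(s, I) = I*s + s = s + I*s)
-39386 + H(l(5, 4), 11)*(-25 - 1*(-7)) = -39386 + (1*(1 + 11))*(-25 - 1*(-7)) = -39386 + (1*12)*(-25 + 7) = -39386 + 12*(-18) = -39386 - 216 = -39602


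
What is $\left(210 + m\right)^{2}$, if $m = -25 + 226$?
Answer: $168921$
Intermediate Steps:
$m = 201$
$\left(210 + m\right)^{2} = \left(210 + 201\right)^{2} = 411^{2} = 168921$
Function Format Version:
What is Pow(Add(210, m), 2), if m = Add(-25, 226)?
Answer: 168921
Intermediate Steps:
m = 201
Pow(Add(210, m), 2) = Pow(Add(210, 201), 2) = Pow(411, 2) = 168921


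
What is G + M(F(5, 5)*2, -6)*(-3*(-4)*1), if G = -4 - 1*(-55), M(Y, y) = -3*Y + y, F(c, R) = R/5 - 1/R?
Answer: -393/5 ≈ -78.600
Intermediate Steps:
F(c, R) = -1/R + R/5 (F(c, R) = R*(⅕) - 1/R = R/5 - 1/R = -1/R + R/5)
M(Y, y) = y - 3*Y
G = 51 (G = -4 + 55 = 51)
G + M(F(5, 5)*2, -6)*(-3*(-4)*1) = 51 + (-6 - 3*(-1/5 + (⅕)*5)*2)*(-3*(-4)*1) = 51 + (-6 - 3*(-1*⅕ + 1)*2)*(12*1) = 51 + (-6 - 3*(-⅕ + 1)*2)*12 = 51 + (-6 - 12*2/5)*12 = 51 + (-6 - 3*8/5)*12 = 51 + (-6 - 24/5)*12 = 51 - 54/5*12 = 51 - 648/5 = -393/5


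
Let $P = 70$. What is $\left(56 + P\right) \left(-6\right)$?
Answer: $-756$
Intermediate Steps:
$\left(56 + P\right) \left(-6\right) = \left(56 + 70\right) \left(-6\right) = 126 \left(-6\right) = -756$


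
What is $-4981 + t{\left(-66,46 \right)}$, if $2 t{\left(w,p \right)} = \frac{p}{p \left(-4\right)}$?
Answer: $- \frac{39849}{8} \approx -4981.1$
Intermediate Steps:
$t{\left(w,p \right)} = - \frac{1}{8}$ ($t{\left(w,p \right)} = \frac{p \frac{1}{p \left(-4\right)}}{2} = \frac{p \frac{1}{\left(-4\right) p}}{2} = \frac{p \left(- \frac{1}{4 p}\right)}{2} = \frac{1}{2} \left(- \frac{1}{4}\right) = - \frac{1}{8}$)
$-4981 + t{\left(-66,46 \right)} = -4981 - \frac{1}{8} = - \frac{39849}{8}$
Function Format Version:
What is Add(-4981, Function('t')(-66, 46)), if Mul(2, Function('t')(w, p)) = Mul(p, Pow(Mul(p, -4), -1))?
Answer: Rational(-39849, 8) ≈ -4981.1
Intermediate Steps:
Function('t')(w, p) = Rational(-1, 8) (Function('t')(w, p) = Mul(Rational(1, 2), Mul(p, Pow(Mul(p, -4), -1))) = Mul(Rational(1, 2), Mul(p, Pow(Mul(-4, p), -1))) = Mul(Rational(1, 2), Mul(p, Mul(Rational(-1, 4), Pow(p, -1)))) = Mul(Rational(1, 2), Rational(-1, 4)) = Rational(-1, 8))
Add(-4981, Function('t')(-66, 46)) = Add(-4981, Rational(-1, 8)) = Rational(-39849, 8)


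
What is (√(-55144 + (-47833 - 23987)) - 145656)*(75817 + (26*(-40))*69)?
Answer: -590926392 + 8114*I*√31741 ≈ -5.9093e+8 + 1.4456e+6*I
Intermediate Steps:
(√(-55144 + (-47833 - 23987)) - 145656)*(75817 + (26*(-40))*69) = (√(-55144 - 71820) - 145656)*(75817 - 1040*69) = (√(-126964) - 145656)*(75817 - 71760) = (2*I*√31741 - 145656)*4057 = (-145656 + 2*I*√31741)*4057 = -590926392 + 8114*I*√31741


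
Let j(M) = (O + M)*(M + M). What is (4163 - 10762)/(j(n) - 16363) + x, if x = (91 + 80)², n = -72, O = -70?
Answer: 119442886/4085 ≈ 29239.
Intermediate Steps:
x = 29241 (x = 171² = 29241)
j(M) = 2*M*(-70 + M) (j(M) = (-70 + M)*(M + M) = (-70 + M)*(2*M) = 2*M*(-70 + M))
(4163 - 10762)/(j(n) - 16363) + x = (4163 - 10762)/(2*(-72)*(-70 - 72) - 16363) + 29241 = -6599/(2*(-72)*(-142) - 16363) + 29241 = -6599/(20448 - 16363) + 29241 = -6599/4085 + 29241 = 119442886/4085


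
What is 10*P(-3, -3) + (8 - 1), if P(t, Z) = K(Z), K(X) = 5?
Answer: 57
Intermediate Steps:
P(t, Z) = 5
10*P(-3, -3) + (8 - 1) = 10*5 + (8 - 1) = 50 + 7 = 57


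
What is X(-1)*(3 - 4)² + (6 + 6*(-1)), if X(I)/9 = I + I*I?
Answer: 0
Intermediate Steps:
X(I) = 9*I + 9*I² (X(I) = 9*(I + I*I) = 9*(I + I²) = 9*I + 9*I²)
X(-1)*(3 - 4)² + (6 + 6*(-1)) = (9*(-1)*(1 - 1))*(3 - 4)² + (6 + 6*(-1)) = (9*(-1)*0)*(-1)² + (6 - 6) = 0*1 + 0 = 0 + 0 = 0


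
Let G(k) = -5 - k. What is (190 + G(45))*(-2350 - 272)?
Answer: -367080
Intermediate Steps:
(190 + G(45))*(-2350 - 272) = (190 + (-5 - 1*45))*(-2350 - 272) = (190 + (-5 - 45))*(-2622) = (190 - 50)*(-2622) = 140*(-2622) = -367080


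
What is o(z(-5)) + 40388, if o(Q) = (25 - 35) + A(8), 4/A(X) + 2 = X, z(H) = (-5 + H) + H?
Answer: 121136/3 ≈ 40379.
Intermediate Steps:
z(H) = -5 + 2*H
A(X) = 4/(-2 + X)
o(Q) = -28/3 (o(Q) = (25 - 35) + 4/(-2 + 8) = -10 + 4/6 = -10 + 4*(⅙) = -10 + ⅔ = -28/3)
o(z(-5)) + 40388 = -28/3 + 40388 = 121136/3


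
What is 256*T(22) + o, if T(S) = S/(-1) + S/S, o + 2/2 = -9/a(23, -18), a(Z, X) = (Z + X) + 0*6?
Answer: -26894/5 ≈ -5378.8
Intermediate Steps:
a(Z, X) = X + Z (a(Z, X) = (X + Z) + 0 = X + Z)
o = -14/5 (o = -1 - 9/(-18 + 23) = -1 - 9/5 = -14/5 ≈ -2.8000)
T(S) = 1 - S (T(S) = S*(-1) + 1 = -S + 1 = 1 - S)
256*T(22) + o = 256*(1 - 1*22) - 14/5 = 256*(1 - 22) - 14/5 = 256*(-21) - 14/5 = -5376 - 14/5 = -26894/5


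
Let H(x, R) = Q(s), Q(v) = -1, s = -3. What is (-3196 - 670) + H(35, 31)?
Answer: -3867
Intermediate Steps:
H(x, R) = -1
(-3196 - 670) + H(35, 31) = (-3196 - 670) - 1 = -3866 - 1 = -3867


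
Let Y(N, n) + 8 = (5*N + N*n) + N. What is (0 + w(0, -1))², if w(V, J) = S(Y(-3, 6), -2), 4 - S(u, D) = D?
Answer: 36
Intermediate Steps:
Y(N, n) = -8 + 6*N + N*n (Y(N, n) = -8 + ((5*N + N*n) + N) = -8 + (6*N + N*n) = -8 + 6*N + N*n)
S(u, D) = 4 - D
w(V, J) = 6 (w(V, J) = 4 - 1*(-2) = 4 + 2 = 6)
(0 + w(0, -1))² = (0 + 6)² = 6² = 36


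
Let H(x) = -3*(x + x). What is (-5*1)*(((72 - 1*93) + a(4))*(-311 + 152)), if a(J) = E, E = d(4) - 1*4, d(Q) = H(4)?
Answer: -38955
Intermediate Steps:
H(x) = -6*x
d(Q) = -24 (d(Q) = -6*4 = -24)
E = -28 (E = -24 - 1*4 = -24 - 4 = -28)
a(J) = -28
(-5*1)*(((72 - 1*93) + a(4))*(-311 + 152)) = (-5*1)*(((72 - 1*93) - 28)*(-311 + 152)) = -5*((72 - 93) - 28)*(-159) = -5*(-21 - 28)*(-159) = -(-245)*(-159) = -5*7791 = -38955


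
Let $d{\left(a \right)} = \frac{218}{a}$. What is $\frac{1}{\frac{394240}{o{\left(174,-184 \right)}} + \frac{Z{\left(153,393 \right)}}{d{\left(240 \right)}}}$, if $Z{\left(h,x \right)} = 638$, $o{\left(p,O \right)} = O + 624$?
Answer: $\frac{109}{174224} \approx 0.00062563$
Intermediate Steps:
$o{\left(p,O \right)} = 624 + O$
$\frac{1}{\frac{394240}{o{\left(174,-184 \right)}} + \frac{Z{\left(153,393 \right)}}{d{\left(240 \right)}}} = \frac{1}{\frac{394240}{624 - 184} + \frac{638}{218 \cdot \frac{1}{240}}} = \frac{1}{\frac{394240}{440} + \frac{638}{218 \cdot \frac{1}{240}}} = \frac{1}{394240 \cdot \frac{1}{440} + \frac{638}{\frac{109}{120}}} = \frac{1}{896 + 638 \cdot \frac{120}{109}} = \frac{1}{896 + \frac{76560}{109}} = \frac{1}{\frac{174224}{109}} = \frac{109}{174224}$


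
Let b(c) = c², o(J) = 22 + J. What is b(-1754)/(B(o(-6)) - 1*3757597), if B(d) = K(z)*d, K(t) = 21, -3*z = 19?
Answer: -3076516/3757261 ≈ -0.81882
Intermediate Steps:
z = -19/3 (z = -⅓*19 = -19/3 ≈ -6.3333)
B(d) = 21*d
b(-1754)/(B(o(-6)) - 1*3757597) = (-1754)²/(21*(22 - 6) - 1*3757597) = 3076516/(21*16 - 3757597) = 3076516/(336 - 3757597) = 3076516/(-3757261) = 3076516*(-1/3757261) = -3076516/3757261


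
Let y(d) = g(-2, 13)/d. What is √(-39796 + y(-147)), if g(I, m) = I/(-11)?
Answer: I*√2123554422/231 ≈ 199.49*I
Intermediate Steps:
g(I, m) = -I/11 (g(I, m) = I*(-1/11) = -I/11)
y(d) = 2/(11*d) (y(d) = (-1/11*(-2))/d = 2/(11*d))
√(-39796 + y(-147)) = √(-39796 + (2/11)/(-147)) = √(-39796 + (2/11)*(-1/147)) = √(-39796 - 2/1617) = √(-64350134/1617) = I*√2123554422/231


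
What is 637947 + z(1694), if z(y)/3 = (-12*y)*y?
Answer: -102668949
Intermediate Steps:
z(y) = -36*y² (z(y) = 3*((-12*y)*y) = 3*(-12*y²) = -36*y²)
637947 + z(1694) = 637947 - 36*1694² = 637947 - 36*2869636 = 637947 - 103306896 = -102668949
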